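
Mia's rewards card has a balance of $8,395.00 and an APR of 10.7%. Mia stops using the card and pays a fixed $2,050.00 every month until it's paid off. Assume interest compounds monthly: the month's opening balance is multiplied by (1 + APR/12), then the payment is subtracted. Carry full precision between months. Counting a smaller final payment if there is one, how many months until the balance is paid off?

Monthly rate r = 10.7%/12 = 0.891667% = 0.00891667.
Recurrence: B ← B·(1+r) − $2,050.00.
Month 1: interest $74.86; balance after payment $6,419.86.
Month 2: interest $57.24; balance after payment $4,427.10.
Month 3: interest $39.47; balance after payment $2,416.57.
Month 4: interest $21.55; balance after payment $388.12.
Month 5: interest $3.46; balance after payment $0.00.

5 payments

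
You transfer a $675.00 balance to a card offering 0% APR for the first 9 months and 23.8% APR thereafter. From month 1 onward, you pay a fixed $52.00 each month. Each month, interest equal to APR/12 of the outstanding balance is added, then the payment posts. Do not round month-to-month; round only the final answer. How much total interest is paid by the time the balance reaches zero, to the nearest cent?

Promo months 1–9 at r₀ = 0%/12 = 0; months 10+ at r₁ = 23.8%/12 = 0.0198333.
After month 9 (no interest yet): B = $675.00 − 9·$52.00 = $207.00.
Then at r₁ with $52.00/mo: n₂ = −ln(1 − r₁·B/P)/ln(1+r₁) ≈ 4.19 → 5 more payments.
Total paid = 13·$52.00 + $9.84 = $685.84; interest = $685.84 − $675.00 = $10.84.

$10.84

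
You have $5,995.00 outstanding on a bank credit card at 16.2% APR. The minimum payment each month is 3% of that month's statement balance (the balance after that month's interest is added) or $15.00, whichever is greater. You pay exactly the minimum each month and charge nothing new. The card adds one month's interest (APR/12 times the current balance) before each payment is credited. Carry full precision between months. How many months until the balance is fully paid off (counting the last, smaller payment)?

191 months

Monthly rate r = 16.2%/12 = 1.35% = 0.0135.
While 3% of the post-interest balance exceeds $15.00, each month B ← (B·(1+r))·(1 − 0.03), i.e. B shrinks by the factor (1+r)·0.97 = 0.9831.
This holds for months 1–147. Entering month 148 the balance is $489.02; 3% of the post-interest balance is now below $15.00, so the flat $15.00 minimum applies from here.
From month 148 a fixed $15.00 at rate r clears $489.02 in 44 more payments. Total: 147 + 44 = 191 months.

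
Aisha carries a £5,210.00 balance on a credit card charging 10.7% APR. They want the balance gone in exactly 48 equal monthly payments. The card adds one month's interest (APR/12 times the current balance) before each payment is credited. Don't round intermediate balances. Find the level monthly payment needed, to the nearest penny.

£133.90

Monthly rate r = 10.7%/12 = 0.891667% = 0.00891667.
Level-payment amortization: P = B₀·r / (1 − (1+r)^(−n)) = 5210.00·0.00891667 / (1 − 1.00892^(−48)).
Denominator 1 − (1+r)^(−48) = 0.346950991.
P = 46.4558 / 0.346950991 ≈ 133.90.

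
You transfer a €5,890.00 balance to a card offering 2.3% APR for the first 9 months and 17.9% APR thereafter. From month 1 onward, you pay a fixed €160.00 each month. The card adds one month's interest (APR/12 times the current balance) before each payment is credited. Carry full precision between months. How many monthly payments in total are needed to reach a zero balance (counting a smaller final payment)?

47 months

Promo months 1–9 at r₀ = 2.3%/12 = 0.00191667; months 10+ at r₁ = 17.9%/12 = 0.0149167.
After month 9: iterate B ← B·(1+r₀) − €160.00 for 9 months → €4,541.30.
Then at r₁ with €160.00/mo: n₂ = −ln(1 − r₁·B/P)/ln(1+r₁) ≈ 37.18 → 38 more payments.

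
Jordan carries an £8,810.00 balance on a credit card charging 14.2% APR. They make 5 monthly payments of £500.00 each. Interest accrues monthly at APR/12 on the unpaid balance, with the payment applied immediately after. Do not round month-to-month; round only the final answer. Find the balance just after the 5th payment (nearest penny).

Monthly rate r = 14.2%/12 = 1.18333% = 0.0118333.
Each month: B ← B·(1+r) − £500.00.
Month 1: interest £104.25; balance after payment £8,414.25.
Month 2: interest £99.57; balance after payment £8,013.82.
Month 3: interest £94.83; balance after payment £7,608.65.
Month 4: interest £90.04; balance after payment £7,198.69.
Month 5: interest £85.18; balance after payment £6,783.87.

£6,783.87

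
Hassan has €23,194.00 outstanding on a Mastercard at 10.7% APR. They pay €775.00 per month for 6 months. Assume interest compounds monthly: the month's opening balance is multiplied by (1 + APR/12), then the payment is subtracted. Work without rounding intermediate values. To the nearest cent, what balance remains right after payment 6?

€19,707.97

Monthly rate r = 10.7%/12 = 0.891667% = 0.00891667.
Each month: B ← B·(1+r) − €775.00.
Month 1: interest €206.81; balance after payment €22,625.81.
Month 2: interest €201.75; balance after payment €22,052.56.
Month 3: interest €196.64; balance after payment €21,474.20.
Month 4: interest €191.48; balance after payment €20,890.67.
Month 5: interest €186.28; balance after payment €20,301.95.
Month 6: interest €181.03; balance after payment €19,707.97.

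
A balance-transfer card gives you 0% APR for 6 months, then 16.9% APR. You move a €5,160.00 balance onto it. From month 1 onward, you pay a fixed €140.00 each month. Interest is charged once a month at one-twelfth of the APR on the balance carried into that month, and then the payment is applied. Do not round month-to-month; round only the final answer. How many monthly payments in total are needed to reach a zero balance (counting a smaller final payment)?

47 months

Promo months 1–6 at r₀ = 0%/12 = 0; months 7+ at r₁ = 16.9%/12 = 0.0140833.
After month 6 (no interest yet): B = €5,160.00 − 6·€140.00 = €4,320.00.
Then at r₁ with €140.00/mo: n₂ = −ln(1 − r₁·B/P)/ln(1+r₁) ≈ 40.77 → 41 more payments.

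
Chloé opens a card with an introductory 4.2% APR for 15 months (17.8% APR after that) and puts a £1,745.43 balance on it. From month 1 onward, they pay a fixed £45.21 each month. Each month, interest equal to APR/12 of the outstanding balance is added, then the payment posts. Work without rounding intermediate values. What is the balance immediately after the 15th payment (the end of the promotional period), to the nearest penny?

£1,144.33

Promo months 1–15 at r₀ = 4.2%/12 = 0.0035; months 16+ at r₁ = 17.8%/12 = 0.0148333.
After month 15: iterate B ← B·(1+r₀) − £45.21 for 15 months → £1,144.33.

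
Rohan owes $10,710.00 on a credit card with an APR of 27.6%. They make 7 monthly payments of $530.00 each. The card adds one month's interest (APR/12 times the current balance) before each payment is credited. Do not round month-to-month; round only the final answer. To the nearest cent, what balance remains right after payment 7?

Monthly rate r = 27.6%/12 = 2.3% = 0.023.
Each month: B ← B·(1+r) − $530.00.
Month 1: interest $246.33; balance after payment $10,426.33.
Month 2: interest $239.81; balance after payment $10,136.14.
Month 3: interest $233.13; balance after payment $9,839.27.
Month 4: interest $226.30; balance after payment $9,535.57.
Month 5: interest $219.32; balance after payment $9,224.89.
Month 6: interest $212.17; balance after payment $8,907.06.
Month 7: interest $204.86; balance after payment $8,581.92.

$8,581.92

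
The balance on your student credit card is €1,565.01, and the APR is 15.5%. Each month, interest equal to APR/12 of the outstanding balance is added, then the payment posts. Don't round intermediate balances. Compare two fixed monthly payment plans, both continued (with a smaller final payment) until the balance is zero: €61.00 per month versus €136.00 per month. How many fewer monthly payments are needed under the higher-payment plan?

19 fewer payments

Monthly rate r = 15.5%/12 = 1.29167% = 0.0129167.
At €61.00/mo: n = ⌈−ln(1 − rB₀/P)/ln(1+r)⌉ = 32 payments (last €22.43); total interest = total paid − €1,565.01 = €348.42.
At €136.00/mo: 13 payments (last €73.44); total interest €140.43.
Payments saved = 32 − 13 = 19.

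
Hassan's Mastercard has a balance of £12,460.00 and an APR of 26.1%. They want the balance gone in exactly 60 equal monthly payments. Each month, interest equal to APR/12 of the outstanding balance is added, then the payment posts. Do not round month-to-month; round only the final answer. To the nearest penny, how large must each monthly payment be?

£373.80

Monthly rate r = 26.1%/12 = 2.175% = 0.02175.
Level-payment amortization: P = B₀·r / (1 − (1+r)^(−n)) = 12460.00·0.02175 / (1 − 1.02175^(−60)).
Denominator 1 − (1+r)^(−60) = 0.725007267.
P = 271.005 / 0.725007267 ≈ 373.80.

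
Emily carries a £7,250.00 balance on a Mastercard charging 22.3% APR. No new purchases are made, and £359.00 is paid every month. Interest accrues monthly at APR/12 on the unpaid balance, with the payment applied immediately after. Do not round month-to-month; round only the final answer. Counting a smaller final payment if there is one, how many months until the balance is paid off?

26 payments

Monthly rate r = 22.3%/12 = 1.85833% = 0.0185833.
Recurrence: B ← B·(1+r) − £359.00.
Month 1: interest £134.73; balance after payment £7,025.73.
Month 2: interest £130.56; balance after payment £6,797.29.
Closed form: n = −ln(1 − rB₀/P)/ln(1+r) = −ln(0.62471)/ln(1.01858) ≈ 25.551, so the balance reaches zero during payment 26.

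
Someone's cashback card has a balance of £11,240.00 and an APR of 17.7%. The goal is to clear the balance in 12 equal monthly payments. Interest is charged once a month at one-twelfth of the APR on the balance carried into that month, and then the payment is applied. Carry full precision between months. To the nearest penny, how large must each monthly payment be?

£1,028.88

Monthly rate r = 17.7%/12 = 1.475% = 0.01475.
Level-payment amortization: P = B₀·r / (1 − (1+r)^(−n)) = 11240.00·0.01475 / (1 − 1.01475^(−12)).
Denominator 1 − (1+r)^(−12) = 0.161136535.
P = 165.79 / 0.161136535 ≈ 1028.88.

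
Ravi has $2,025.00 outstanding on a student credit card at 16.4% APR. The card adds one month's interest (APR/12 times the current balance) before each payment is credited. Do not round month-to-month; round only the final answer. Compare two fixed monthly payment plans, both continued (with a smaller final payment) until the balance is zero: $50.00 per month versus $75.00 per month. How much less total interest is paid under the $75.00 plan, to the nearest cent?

Monthly rate r = 16.4%/12 = 1.36667% = 0.0136667.
At $50.00/mo: n = ⌈−ln(1 − rB₀/P)/ln(1+r)⌉ = 60 payments (last $20.13); total interest = total paid − $2,025.00 = $945.13.
At $75.00/mo: 34 payments (last $69.12); total interest $519.12.
Interest saved = $945.13 − $519.12 = $426.01.

$426.01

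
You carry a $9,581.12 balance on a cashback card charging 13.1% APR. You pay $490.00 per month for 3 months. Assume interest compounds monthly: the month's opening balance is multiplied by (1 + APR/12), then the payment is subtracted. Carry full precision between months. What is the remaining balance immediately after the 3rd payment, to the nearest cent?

Monthly rate r = 13.1%/12 = 1.09167% = 0.0109167.
Each month: B ← B·(1+r) − $490.00.
Month 1: interest $104.59; balance after payment $9,195.71.
Month 2: interest $100.39; balance after payment $8,806.10.
Month 3: interest $96.13; balance after payment $8,412.23.

$8,412.23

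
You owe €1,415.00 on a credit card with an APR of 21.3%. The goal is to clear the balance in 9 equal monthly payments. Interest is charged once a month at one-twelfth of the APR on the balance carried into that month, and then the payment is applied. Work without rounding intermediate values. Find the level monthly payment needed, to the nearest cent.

€171.50

Monthly rate r = 21.3%/12 = 1.775% = 0.01775.
Level-payment amortization: P = B₀·r / (1 − (1+r)^(−n)) = 1415.00·0.01775 / (1 − 1.01775^(−9)).
Denominator 1 − (1+r)^(−9) = 0.146447968.
P = 25.1163 / 0.146447968 ≈ 171.50.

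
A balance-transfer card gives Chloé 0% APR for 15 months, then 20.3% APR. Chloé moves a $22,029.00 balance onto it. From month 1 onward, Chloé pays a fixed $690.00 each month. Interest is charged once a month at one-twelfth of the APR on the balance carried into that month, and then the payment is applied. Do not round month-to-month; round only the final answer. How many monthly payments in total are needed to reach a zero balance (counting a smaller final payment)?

36 payments

Promo months 1–15 at r₀ = 0%/12 = 0; months 16+ at r₁ = 20.3%/12 = 0.0169167.
After month 15 (no interest yet): B = $22,029.00 − 15·$690.00 = $11,679.00.
Then at r₁ with $690.00/mo: n₂ = −ln(1 − r₁·B/P)/ln(1+r₁) ≈ 20.11 → 21 more payments.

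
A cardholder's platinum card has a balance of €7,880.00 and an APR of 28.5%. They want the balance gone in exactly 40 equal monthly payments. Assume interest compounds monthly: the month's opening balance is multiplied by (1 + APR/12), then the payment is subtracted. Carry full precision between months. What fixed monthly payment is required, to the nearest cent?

€307.34

Monthly rate r = 28.5%/12 = 2.375% = 0.02375.
Level-payment amortization: P = B₀·r / (1 − (1+r)^(−n)) = 7880.00·0.02375 / (1 − 1.02375^(−40)).
Denominator 1 − (1+r)^(−40) = 0.608939988.
P = 187.15 / 0.608939988 ≈ 307.34.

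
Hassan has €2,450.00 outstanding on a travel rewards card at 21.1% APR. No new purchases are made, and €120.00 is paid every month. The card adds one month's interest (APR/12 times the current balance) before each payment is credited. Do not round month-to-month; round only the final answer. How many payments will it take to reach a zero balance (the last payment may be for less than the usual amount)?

26 months

Monthly rate r = 21.1%/12 = 1.75833% = 0.0175833.
Recurrence: B ← B·(1+r) − €120.00.
Month 1: interest €43.08; balance after payment €2,373.08.
Month 2: interest €41.73; balance after payment €2,294.81.
Closed form: n = −ln(1 − rB₀/P)/ln(1+r) = −ln(0.64101)/ln(1.01758) ≈ 25.514, so the balance reaches zero during payment 26.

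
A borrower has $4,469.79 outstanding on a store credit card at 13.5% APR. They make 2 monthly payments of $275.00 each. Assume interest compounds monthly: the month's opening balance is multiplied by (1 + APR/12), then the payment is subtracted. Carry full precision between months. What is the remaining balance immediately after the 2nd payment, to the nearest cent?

$4,017.83

Monthly rate r = 13.5%/12 = 1.125% = 0.01125.
Each month: B ← B·(1+r) − $275.00.
Month 1: interest $50.29; balance after payment $4,245.08.
Month 2: interest $47.76; balance after payment $4,017.83.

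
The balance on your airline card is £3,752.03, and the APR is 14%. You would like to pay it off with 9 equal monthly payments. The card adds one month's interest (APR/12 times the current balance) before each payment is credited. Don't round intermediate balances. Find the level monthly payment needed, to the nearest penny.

Monthly rate r = 14%/12 = 1.16667% = 0.0116667.
Level-payment amortization: P = B₀·r / (1 − (1+r)^(−n)) = 3752.03·0.0116667 / (1 − 1.01167^(−9)).
Denominator 1 − (1+r)^(−9) = 0.0991281142.
P = 43.7737 / 0.0991281142 ≈ 441.59.

£441.59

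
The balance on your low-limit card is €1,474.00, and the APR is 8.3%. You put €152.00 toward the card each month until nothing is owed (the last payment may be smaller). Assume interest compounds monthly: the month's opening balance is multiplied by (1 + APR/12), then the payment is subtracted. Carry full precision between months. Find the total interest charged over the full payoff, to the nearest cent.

Monthly rate r = 8.3%/12 = 0.691667% = 0.00691667.
Payoff takes n = ⌈−ln(1 − rB₀/P)/ln(1+r)⌉ = ⌈10.073⌉ = 11 payments; the last is €11.07.
Total paid = 10·€152.00 + €11.07 = €1,531.07.
Total interest = total paid − principal = €1,531.07 − €1,474.00 = €57.07.

€57.07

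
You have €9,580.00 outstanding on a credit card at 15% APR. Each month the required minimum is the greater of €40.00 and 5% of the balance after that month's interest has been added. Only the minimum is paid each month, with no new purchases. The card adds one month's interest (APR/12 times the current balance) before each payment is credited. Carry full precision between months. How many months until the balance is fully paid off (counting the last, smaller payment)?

88 months

Monthly rate r = 15%/12 = 1.25% = 0.0125.
While 5% of the post-interest balance exceeds €40.00, each month B ← (B·(1+r))·(1 − 0.05), i.e. B shrinks by the factor (1+r)·0.95 = 0.96187.
This holds for months 1–65. Entering month 66 the balance is €765.73; 5% of the post-interest balance is now below €40.00, so the flat €40.00 minimum applies from here.
From month 66 a fixed €40.00 at rate r clears €765.73 in 23 more payments. Total: 65 + 23 = 88 months.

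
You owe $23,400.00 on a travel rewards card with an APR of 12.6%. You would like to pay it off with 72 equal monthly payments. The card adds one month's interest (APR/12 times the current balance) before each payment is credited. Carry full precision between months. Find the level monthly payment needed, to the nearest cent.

$464.81

Monthly rate r = 12.6%/12 = 1.05% = 0.0105.
Level-payment amortization: P = B₀·r / (1 − (1+r)^(−n)) = 23400.00·0.0105 / (1 − 1.0105^(−72)).
Denominator 1 − (1+r)^(−72) = 0.528604845.
P = 245.7 / 0.528604845 ≈ 464.81.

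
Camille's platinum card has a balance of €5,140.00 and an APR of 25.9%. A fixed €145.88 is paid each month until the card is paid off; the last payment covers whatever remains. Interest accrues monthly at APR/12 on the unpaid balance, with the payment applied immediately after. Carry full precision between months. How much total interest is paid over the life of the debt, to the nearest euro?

Monthly rate r = 25.9%/12 = 2.15833% = 0.0215833.
Payoff takes n = ⌈−ln(1 − rB₀/P)/ln(1+r)⌉ = ⌈66.925⌉ = 67 payments; the last is €135.10.
Total paid = 66·€145.88 + €135.10 = €9,763.18.
Total interest = total paid − principal = €9,763.18 − €5,140.00 = €4,623.18.

€4,623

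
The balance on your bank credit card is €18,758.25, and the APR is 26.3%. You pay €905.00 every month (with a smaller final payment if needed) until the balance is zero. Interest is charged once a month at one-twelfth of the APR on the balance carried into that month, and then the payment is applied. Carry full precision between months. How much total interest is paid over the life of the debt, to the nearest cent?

€6,523.92

Monthly rate r = 26.3%/12 = 2.19167% = 0.0219167.
Payoff takes n = ⌈−ln(1 − rB₀/P)/ln(1+r)⌉ = ⌈27.935⌉ = 28 payments; the last is €847.17.
Total paid = 27·€905.00 + €847.17 = €25,282.17.
Total interest = total paid − principal = €25,282.17 − €18,758.25 = €6,523.92.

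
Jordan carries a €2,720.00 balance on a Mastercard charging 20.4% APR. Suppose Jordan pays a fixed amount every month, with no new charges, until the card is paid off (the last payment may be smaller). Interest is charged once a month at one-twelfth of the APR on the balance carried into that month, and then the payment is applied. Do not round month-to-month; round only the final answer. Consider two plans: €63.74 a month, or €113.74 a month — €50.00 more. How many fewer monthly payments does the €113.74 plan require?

Monthly rate r = 20.4%/12 = 1.7% = 0.017.
At €63.74/mo: n = ⌈−ln(1 − rB₀/P)/ln(1+r)⌉ = 77 payments (last €43.49); total interest = total paid − €2,720.00 = €2,167.73.
At €113.74/mo: 31 payments (last €108.50); total interest €800.70.
Payments saved = 77 − 31 = 46.

46 fewer payments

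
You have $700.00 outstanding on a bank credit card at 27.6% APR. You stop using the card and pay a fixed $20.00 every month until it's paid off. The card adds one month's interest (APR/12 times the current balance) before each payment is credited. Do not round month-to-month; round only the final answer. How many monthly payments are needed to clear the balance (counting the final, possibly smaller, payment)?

72 months

Monthly rate r = 27.6%/12 = 2.3% = 0.023.
Recurrence: B ← B·(1+r) − $20.00.
Month 1: interest $16.10; balance after payment $696.10.
Month 2: interest $16.01; balance after payment $692.11.
Closed form: n = −ln(1 − rB₀/P)/ln(1+r) = −ln(0.195)/ln(1.023) ≈ 71.891, so the balance reaches zero during payment 72.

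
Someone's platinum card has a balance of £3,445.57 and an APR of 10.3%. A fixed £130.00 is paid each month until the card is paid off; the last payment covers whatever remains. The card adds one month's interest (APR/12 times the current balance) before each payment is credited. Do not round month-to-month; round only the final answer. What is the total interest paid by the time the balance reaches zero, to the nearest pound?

Monthly rate r = 10.3%/12 = 0.858333% = 0.00858333.
Payoff takes n = ⌈−ln(1 − rB₀/P)/ln(1+r)⌉ = ⌈30.201⌉ = 31 payments; the last is £26.20.
Total paid = 30·£130.00 + £26.20 = £3,926.20.
Total interest = total paid − principal = £3,926.20 − £3,445.57 = £480.63.

£481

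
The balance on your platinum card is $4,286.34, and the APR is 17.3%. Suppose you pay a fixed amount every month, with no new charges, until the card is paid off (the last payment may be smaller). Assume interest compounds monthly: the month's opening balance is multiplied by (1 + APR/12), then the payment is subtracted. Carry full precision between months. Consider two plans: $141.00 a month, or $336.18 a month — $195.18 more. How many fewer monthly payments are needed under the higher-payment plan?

Monthly rate r = 17.3%/12 = 1.44167% = 0.0144167.
At $141.00/mo: n = ⌈−ln(1 − rB₀/P)/ln(1+r)⌉ = 41 payments (last $41.26); total interest = total paid − $4,286.34 = $1,394.92.
At $336.18/mo: 15 payments (last $64.28); total interest $484.46.
Payments saved = 41 − 15 = 26.

26 fewer payments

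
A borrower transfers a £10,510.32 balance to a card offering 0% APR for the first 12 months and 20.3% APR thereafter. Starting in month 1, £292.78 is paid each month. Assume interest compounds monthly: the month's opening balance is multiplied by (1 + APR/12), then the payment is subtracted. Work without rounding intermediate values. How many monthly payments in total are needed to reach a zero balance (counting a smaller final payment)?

43 payments

Promo months 1–12 at r₀ = 0%/12 = 0; months 13+ at r₁ = 20.3%/12 = 0.0169167.
After month 12 (no interest yet): B = £10,510.32 − 12·£292.78 = £6,996.96.
Then at r₁ with £292.78/mo: n₂ = −ln(1 − r₁·B/P)/ln(1+r₁) ≈ 30.88 → 31 more payments.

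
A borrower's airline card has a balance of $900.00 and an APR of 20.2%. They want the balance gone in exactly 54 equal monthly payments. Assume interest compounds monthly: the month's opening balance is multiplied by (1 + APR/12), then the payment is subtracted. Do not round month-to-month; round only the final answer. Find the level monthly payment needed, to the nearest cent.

$25.50

Monthly rate r = 20.2%/12 = 1.68333% = 0.0168333.
Level-payment amortization: P = B₀·r / (1 − (1+r)^(−n)) = 900.00·0.0168333 / (1 − 1.01683^(−54)).
Denominator 1 − (1+r)^(−54) = 0.594012959.
P = 15.15 / 0.594012959 ≈ 25.50.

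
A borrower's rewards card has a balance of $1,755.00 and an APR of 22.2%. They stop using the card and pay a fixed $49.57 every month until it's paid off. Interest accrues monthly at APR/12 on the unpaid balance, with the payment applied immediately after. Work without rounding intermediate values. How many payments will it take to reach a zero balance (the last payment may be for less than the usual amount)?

Monthly rate r = 22.2%/12 = 1.85% = 0.0185.
Recurrence: B ← B·(1+r) − $49.57.
Month 1: interest $32.47; balance after payment $1,737.90.
Month 2: interest $32.15; balance after payment $1,720.48.
Closed form: n = −ln(1 − rB₀/P)/ln(1+r) = −ln(0.34502)/ln(1.0185) ≈ 58.053, so the balance reaches zero during payment 59.

59 months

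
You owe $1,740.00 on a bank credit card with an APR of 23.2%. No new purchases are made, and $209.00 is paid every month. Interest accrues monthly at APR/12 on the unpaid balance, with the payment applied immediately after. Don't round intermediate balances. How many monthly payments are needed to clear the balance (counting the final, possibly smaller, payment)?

Monthly rate r = 23.2%/12 = 1.93333% = 0.0193333.
Recurrence: B ← B·(1+r) − $209.00.
Month 1: interest $33.64; balance after payment $1,564.64.
Month 2: interest $30.25; balance after payment $1,385.89.
Closed form: n = −ln(1 − rB₀/P)/ln(1+r) = −ln(0.83904)/ln(1.01933) ≈ 9.165, so the balance reaches zero during payment 10.

10 months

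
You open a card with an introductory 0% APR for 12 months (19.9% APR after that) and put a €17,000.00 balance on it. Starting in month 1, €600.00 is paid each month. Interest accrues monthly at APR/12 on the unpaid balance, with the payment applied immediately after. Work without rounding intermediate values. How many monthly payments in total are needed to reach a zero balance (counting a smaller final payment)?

32 months

Promo months 1–12 at r₀ = 0%/12 = 0; months 13+ at r₁ = 19.9%/12 = 0.0165833.
After month 12 (no interest yet): B = €17,000.00 − 12·€600.00 = €9,800.00.
Then at r₁ with €600.00/mo: n₂ = −ln(1 − r₁·B/P)/ln(1+r₁) ≈ 19.21 → 20 more payments.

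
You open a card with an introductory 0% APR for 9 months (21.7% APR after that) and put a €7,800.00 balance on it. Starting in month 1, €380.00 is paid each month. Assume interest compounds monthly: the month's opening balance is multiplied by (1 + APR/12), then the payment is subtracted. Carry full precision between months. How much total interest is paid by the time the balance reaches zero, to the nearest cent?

€576.24

Promo months 1–9 at r₀ = 0%/12 = 0; months 10+ at r₁ = 21.7%/12 = 0.0180833.
After month 9 (no interest yet): B = €7,800.00 − 9·€380.00 = €4,380.00.
Then at r₁ with €380.00/mo: n₂ = −ln(1 − r₁·B/P)/ln(1+r₁) ≈ 13.04 → 14 more payments.
Total paid = 22·€380.00 + €16.24 = €8,376.24; interest = €8,376.24 − €7,800.00 = €576.24.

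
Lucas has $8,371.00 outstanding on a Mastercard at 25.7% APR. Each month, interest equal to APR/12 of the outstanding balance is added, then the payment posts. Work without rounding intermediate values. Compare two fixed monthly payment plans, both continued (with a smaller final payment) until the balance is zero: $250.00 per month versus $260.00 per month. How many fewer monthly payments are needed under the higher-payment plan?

Monthly rate r = 25.7%/12 = 2.14167% = 0.0214167.
At $250.00/mo: n = ⌈−ln(1 − rB₀/P)/ln(1+r)⌉ = 60 payments (last $147.81); total interest = total paid − $8,371.00 = $6,526.81.
At $260.00/mo: 56 payments (last $51.99); total interest $5,980.99.
Payments saved = 60 − 56 = 4.

4 fewer payments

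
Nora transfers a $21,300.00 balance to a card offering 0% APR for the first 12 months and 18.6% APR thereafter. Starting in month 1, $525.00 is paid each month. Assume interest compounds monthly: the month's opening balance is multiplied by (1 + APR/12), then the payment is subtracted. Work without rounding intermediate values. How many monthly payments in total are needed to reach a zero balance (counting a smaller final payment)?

Promo months 1–12 at r₀ = 0%/12 = 0; months 13+ at r₁ = 18.6%/12 = 0.0155.
After month 12 (no interest yet): B = $21,300.00 − 12·$525.00 = $15,000.00.
Then at r₁ with $525.00/mo: n₂ = −ln(1 − r₁·B/P)/ln(1+r₁) ≈ 38.03 → 39 more payments.

51 months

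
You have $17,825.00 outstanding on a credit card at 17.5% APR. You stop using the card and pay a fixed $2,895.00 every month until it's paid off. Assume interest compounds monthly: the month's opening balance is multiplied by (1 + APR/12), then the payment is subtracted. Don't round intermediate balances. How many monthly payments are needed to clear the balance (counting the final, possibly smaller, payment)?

Monthly rate r = 17.5%/12 = 1.45833% = 0.0145833.
Recurrence: B ← B·(1+r) − $2,895.00.
Month 1: interest $259.95; balance after payment $15,189.95.
Month 2: interest $221.52; balance after payment $12,516.47.
Closed form: n = −ln(1 − rB₀/P)/ln(1+r) = −ln(0.91021)/ln(1.01458) ≈ 6.498, so the balance reaches zero during payment 7.

7 months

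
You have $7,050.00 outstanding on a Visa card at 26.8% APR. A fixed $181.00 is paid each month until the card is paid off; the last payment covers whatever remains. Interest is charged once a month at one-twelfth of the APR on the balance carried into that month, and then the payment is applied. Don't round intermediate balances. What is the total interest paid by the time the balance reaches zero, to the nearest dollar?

$9,662

Monthly rate r = 26.8%/12 = 2.23333% = 0.0223333.
Payoff takes n = ⌈−ln(1 − rB₀/P)/ln(1+r)⌉ = ⌈92.331⌉ = 93 payments; the last is $60.37.
Total paid = 92·$181.00 + $60.37 = $16,712.37.
Total interest = total paid − principal = $16,712.37 − $7,050.00 = $9,662.37.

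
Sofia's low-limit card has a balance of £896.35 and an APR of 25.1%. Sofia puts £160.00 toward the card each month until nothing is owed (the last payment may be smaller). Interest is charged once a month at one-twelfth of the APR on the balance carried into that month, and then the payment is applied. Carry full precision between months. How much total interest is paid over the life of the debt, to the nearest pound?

Monthly rate r = 25.1%/12 = 2.09167% = 0.0209167.
Payoff takes n = ⌈−ln(1 − rB₀/P)/ln(1+r)⌉ = ⌈6.021⌉ = 7 payments; the last is £3.34.
Total paid = 6·£160.00 + £3.34 = £963.34.
Total interest = total paid − principal = £963.34 − £896.35 = £66.99.

£67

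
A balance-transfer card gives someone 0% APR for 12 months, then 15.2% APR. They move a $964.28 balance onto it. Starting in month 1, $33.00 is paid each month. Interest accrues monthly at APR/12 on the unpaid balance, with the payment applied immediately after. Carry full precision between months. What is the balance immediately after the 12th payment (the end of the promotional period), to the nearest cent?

Promo months 1–12 at r₀ = 0%/12 = 0; months 13+ at r₁ = 15.2%/12 = 0.0126667.
After month 12 (no interest yet): B = $964.28 − 12·$33.00 = $568.28.

$568.28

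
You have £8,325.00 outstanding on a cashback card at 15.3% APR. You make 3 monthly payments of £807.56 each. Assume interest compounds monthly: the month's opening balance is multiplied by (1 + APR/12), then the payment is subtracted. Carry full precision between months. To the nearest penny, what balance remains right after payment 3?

Monthly rate r = 15.3%/12 = 1.275% = 0.01275.
Each month: B ← B·(1+r) − £807.56.
Month 1: interest £106.14; balance after payment £7,623.58.
Month 2: interest £97.20; balance after payment £6,913.22.
Month 3: interest £88.14; balance after payment £6,193.81.

£6,193.81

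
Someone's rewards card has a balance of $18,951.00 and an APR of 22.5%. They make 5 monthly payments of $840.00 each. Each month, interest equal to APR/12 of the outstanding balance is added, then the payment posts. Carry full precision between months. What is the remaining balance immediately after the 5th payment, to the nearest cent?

$16,435.06

Monthly rate r = 22.5%/12 = 1.875% = 0.01875.
Each month: B ← B·(1+r) − $840.00.
Month 1: interest $355.33; balance after payment $18,466.33.
Month 2: interest $346.24; balance after payment $17,972.57.
Month 3: interest $336.99; balance after payment $17,469.56.
Month 4: interest $327.55; balance after payment $16,957.12.
Month 5: interest $317.95; balance after payment $16,435.06.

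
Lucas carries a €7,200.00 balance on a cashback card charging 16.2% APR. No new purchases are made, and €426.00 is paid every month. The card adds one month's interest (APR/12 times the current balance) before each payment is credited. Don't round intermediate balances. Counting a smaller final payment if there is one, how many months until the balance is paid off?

20 payments

Monthly rate r = 16.2%/12 = 1.35% = 0.0135.
Recurrence: B ← B·(1+r) − €426.00.
Month 1: interest €97.20; balance after payment €6,871.20.
Month 2: interest €92.76; balance after payment €6,537.96.
Closed form: n = −ln(1 − rB₀/P)/ln(1+r) = −ln(0.77183)/ln(1.0135) ≈ 19.314, so the balance reaches zero during payment 20.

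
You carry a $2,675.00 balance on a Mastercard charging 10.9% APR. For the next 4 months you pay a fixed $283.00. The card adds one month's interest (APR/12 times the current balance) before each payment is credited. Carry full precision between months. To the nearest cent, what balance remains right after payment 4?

Monthly rate r = 10.9%/12 = 0.908333% = 0.00908333.
Each month: B ← B·(1+r) − $283.00.
Month 1: interest $24.30; balance after payment $2,416.30.
Month 2: interest $21.95; balance after payment $2,155.25.
Month 3: interest $19.58; balance after payment $1,891.82.
Month 4: interest $17.18; balance after payment $1,626.01.

$1,626.01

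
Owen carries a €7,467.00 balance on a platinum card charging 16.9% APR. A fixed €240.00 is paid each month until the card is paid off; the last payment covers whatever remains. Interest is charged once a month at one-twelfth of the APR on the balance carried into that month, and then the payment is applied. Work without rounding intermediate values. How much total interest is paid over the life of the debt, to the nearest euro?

Monthly rate r = 16.9%/12 = 1.40833% = 0.0140833.
Payoff takes n = ⌈−ln(1 − rB₀/P)/ln(1+r)⌉ = ⌈41.226⌉ = 42 payments; the last is €54.58.
Total paid = 41·€240.00 + €54.58 = €9,894.58.
Total interest = total paid − principal = €9,894.58 − €7,467.00 = €2,427.58.

€2,428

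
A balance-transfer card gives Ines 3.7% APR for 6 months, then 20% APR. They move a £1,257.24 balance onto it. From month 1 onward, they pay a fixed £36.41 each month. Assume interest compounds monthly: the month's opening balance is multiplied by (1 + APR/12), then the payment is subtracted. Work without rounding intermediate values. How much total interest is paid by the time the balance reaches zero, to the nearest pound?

Promo months 1–6 at r₀ = 3.7%/12 = 0.00308333; months 7+ at r₁ = 20%/12 = 0.0166667.
After month 6: iterate B ← B·(1+r₀) − £36.41 for 6 months → £1,060.53.
Then at r₁ with £36.41/mo: n₂ = −ln(1 − r₁·B/P)/ln(1+r₁) ≈ 40.20 → 41 more payments.
Total paid = 46·£36.41 + £7.32 = £1,682.18; interest = £1,682.18 − £1,257.24 = £424.94.

£425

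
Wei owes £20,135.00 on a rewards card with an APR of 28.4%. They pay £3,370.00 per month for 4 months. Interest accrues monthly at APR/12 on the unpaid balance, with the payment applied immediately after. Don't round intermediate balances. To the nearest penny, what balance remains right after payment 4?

£8,143.72

Monthly rate r = 28.4%/12 = 2.36667% = 0.0236667.
Each month: B ← B·(1+r) − £3,370.00.
Month 1: interest £476.53; balance after payment £17,241.53.
Month 2: interest £408.05; balance after payment £14,279.58.
Month 3: interest £337.95; balance after payment £11,247.53.
Month 4: interest £266.19; balance after payment £8,143.72.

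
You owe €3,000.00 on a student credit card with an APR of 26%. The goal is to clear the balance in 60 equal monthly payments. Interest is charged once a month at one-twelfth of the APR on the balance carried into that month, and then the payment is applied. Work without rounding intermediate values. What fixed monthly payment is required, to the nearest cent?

Monthly rate r = 26%/12 = 2.16667% = 0.0216667.
Level-payment amortization: P = B₀·r / (1 − (1+r)^(−n)) = 3000.00·0.0216667 / (1 − 1.02167^(−60)).
Denominator 1 − (1+r)^(−60) = 0.723658219.
P = 65 / 0.723658219 ≈ 89.82.

€89.82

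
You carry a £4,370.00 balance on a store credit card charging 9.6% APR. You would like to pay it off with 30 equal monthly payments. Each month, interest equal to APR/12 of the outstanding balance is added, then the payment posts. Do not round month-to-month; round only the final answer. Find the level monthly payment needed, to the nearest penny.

Monthly rate r = 9.6%/12 = 0.8% = 0.008.
Level-payment amortization: P = B₀·r / (1 − (1+r)^(−n)) = 4370.00·0.008 / (1 − 1.008^(−30)).
Denominator 1 − (1+r)^(−30) = 0.212620621.
P = 34.96 / 0.212620621 ≈ 164.42.

£164.42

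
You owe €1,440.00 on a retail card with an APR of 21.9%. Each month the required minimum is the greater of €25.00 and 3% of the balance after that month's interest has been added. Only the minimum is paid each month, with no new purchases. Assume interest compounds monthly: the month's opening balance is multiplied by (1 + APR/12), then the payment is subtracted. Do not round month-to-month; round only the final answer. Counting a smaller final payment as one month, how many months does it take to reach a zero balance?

Monthly rate r = 21.9%/12 = 1.825% = 0.01825.
While 3% of the post-interest balance exceeds €25.00, each month B ← (B·(1+r))·(1 − 0.03), i.e. B shrinks by the factor (1+r)·0.97 = 0.9877.
This holds for months 1–46. Entering month 47 the balance is €815.01; 3% of the post-interest balance is now below €25.00, so the flat €25.00 minimum applies from here.
From month 47 a fixed €25.00 at rate r clears €815.01 in 50 more payments. Total: 46 + 50 = 96 months.

96 months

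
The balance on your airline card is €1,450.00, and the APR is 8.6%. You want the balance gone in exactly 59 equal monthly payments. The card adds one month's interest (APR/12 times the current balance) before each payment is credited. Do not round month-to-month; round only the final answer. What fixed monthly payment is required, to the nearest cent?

€30.22

Monthly rate r = 8.6%/12 = 0.716667% = 0.00716667.
Level-payment amortization: P = B₀·r / (1 − (1+r)^(−n)) = 1450.00·0.00716667 / (1 − 1.00717^(−59)).
Denominator 1 − (1+r)^(−59) = 0.343823441.
P = 10.3917 / 0.343823441 ≈ 30.22.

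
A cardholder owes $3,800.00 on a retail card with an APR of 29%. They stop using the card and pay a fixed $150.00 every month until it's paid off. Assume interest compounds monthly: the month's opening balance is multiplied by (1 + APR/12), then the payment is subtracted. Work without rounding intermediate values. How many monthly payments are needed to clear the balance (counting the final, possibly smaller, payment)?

Monthly rate r = 29%/12 = 2.41667% = 0.0241667.
Recurrence: B ← B·(1+r) − $150.00.
Month 1: interest $91.83; balance after payment $3,741.83.
Month 2: interest $90.43; balance after payment $3,682.26.
Closed form: n = −ln(1 − rB₀/P)/ln(1+r) = −ln(0.38778)/ln(1.02417) ≈ 39.671, so the balance reaches zero during payment 40.

40 payments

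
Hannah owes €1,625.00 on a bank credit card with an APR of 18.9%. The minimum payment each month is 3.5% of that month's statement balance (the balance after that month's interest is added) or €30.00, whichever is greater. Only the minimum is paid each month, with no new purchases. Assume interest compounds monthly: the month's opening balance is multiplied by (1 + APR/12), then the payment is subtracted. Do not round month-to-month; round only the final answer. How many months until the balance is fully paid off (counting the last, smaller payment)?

Monthly rate r = 18.9%/12 = 1.575% = 0.01575.
While 3.5% of the post-interest balance exceeds €30.00, each month B ← (B·(1+r))·(1 − 0.035), i.e. B shrinks by the factor (1+r)·0.965 = 0.9802.
This holds for months 1–33. Entering month 34 the balance is €839.89; 3.5% of the post-interest balance is now below €30.00, so the flat €30.00 minimum applies from here.
From month 34 a fixed €30.00 at rate r clears €839.89 in 38 more payments. Total: 33 + 38 = 71 months.

71 months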